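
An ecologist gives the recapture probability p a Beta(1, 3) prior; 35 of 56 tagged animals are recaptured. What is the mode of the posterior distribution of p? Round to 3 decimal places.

Posterior: Beta(1+35, 3+21) = Beta(36, 24).
Mode = (36−1)/(36+24−2) = 35/58 = 0.603.
Mean = 36/(36+24) = 36/60 = 0.600.
This is the posterior mode — the MAP estimate.

0.603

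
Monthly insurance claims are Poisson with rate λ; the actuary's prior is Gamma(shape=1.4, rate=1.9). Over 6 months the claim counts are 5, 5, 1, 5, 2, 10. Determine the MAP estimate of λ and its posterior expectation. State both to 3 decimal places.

MAP estimate = 3.595, posterior expectation = 3.722

Σ counts = 28. Posterior: Gamma(shape = 1.4+28 = 29.4, rate = 1.9+6 = 7.9).
Mode = (α−1)/β = 28.4/7.9 = 3.595.
Mean = α/β = 29.4/7.9 = 3.722.
The posterior is right-skewed, so the mean exceeds the mode.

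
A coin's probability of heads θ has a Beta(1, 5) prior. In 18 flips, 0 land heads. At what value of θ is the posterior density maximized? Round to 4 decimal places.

Posterior: Beta(1+0, 5+18) = Beta(1, 23).
Since α = 1 ≤ 1 and β > 1, the Beta density is monotone decreasing on [0,1]; the mode is at 0.
Mean = 1/(1+23) = 0.0417.
This is the posterior mode — the MAP estimate.

0.0000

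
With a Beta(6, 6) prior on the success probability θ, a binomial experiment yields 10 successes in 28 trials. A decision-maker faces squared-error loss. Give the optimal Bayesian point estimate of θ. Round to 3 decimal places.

0.400

Posterior: Beta(6+10, 6+18) = Beta(16, 24).
Mode = (16−1)/(16+24−2) = 15/38 = 0.395.
Mean = 16/(16+24) = 16/40 = 0.400.
Squared-error loss ⇒ the optimal estimator is the posterior mean.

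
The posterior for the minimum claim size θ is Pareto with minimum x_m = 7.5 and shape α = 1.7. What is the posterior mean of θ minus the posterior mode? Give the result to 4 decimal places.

The Pareto density is strictly decreasing on [x_m, ∞), so the mode is x_m = 7.5000.
Mean = α·x_m/(α−1) = 1.7·7.5/0.7 = 18.2143.
Difference = 18.2143 − 7.5000 = 10.7143.
Right-skewed posterior ⇒ mode < mean.

10.7143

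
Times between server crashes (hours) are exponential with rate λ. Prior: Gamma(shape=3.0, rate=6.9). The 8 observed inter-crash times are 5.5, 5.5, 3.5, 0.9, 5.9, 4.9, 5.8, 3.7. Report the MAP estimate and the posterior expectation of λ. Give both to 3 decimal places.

Σ times = 35.7. Posterior: Gamma(shape = 3.0+8 = 11.0, rate = 6.9+35.7 = 42.6).
Mode = (α−1)/β = 10.0/42.6 = 0.235.
Mean = α/β = 11.0/42.6 = 0.258.

MAP = 0.235, posterior mean = 0.258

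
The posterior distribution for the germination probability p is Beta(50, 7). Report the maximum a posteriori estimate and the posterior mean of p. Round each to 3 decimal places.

maximum a posteriori estimate = 0.891, posterior mean = 0.877

Mode = (50−1)/(50+7−2) = 49/55 = 0.891.
Mean = 50/(50+7) = 50/57 = 0.877.
Left-skewed posterior ⇒ mean < mode.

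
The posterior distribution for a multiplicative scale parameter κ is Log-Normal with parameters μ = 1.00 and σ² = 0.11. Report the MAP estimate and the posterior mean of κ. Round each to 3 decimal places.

Mode = exp(μ − σ²) = exp(0.89) = 2.435.
Mean = exp(μ + σ²/2) = exp(1.055) = 2.872.

MAP: 2.435. Posterior mean: 2.872.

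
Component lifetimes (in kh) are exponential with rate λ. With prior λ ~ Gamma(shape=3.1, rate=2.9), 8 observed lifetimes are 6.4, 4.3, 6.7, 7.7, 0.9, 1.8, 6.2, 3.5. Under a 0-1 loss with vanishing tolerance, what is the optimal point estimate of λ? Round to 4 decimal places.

Σ times = 37.5. Posterior: Gamma(shape = 3.1+8 = 11.1, rate = 2.9+37.5 = 40.4).
Mode = (α−1)/β = 10.1/40.4 = 0.2500.
Mean = α/β = 11.1/40.4 = 0.2748.
This is the posterior mode — the MAP estimate.

0.2500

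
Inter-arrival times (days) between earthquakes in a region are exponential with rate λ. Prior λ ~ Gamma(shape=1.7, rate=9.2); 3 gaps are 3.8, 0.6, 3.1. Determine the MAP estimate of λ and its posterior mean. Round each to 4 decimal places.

λ_MAP = 0.2216, E[λ|data] = 0.2814

Σ times = 7.5. Posterior: Gamma(shape = 1.7+3 = 4.7, rate = 9.2+7.5 = 16.7).
Mode = (α−1)/β = 3.7/16.7 = 0.2216.
Mean = α/β = 4.7/16.7 = 0.2814.
Mean > mode: the posterior has a right tail.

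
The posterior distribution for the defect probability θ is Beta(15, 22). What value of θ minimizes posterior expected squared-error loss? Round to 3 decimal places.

Mode = (15−1)/(15+22−2) = 14/35 = 0.400.
Mean = 15/(15+22) = 15/37 = 0.405.
Squared-error loss ⇒ the optimal estimator is the posterior mean.

0.405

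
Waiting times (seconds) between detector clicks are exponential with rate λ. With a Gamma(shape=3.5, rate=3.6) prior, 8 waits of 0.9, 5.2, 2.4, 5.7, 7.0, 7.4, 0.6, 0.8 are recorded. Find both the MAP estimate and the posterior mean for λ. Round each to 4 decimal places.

λ_MAP = 0.3125, E[λ|data] = 0.3423

Σ times = 30.0. Posterior: Gamma(shape = 3.5+8 = 11.5, rate = 3.6+30.0 = 33.6).
Mode = (α−1)/β = 10.5/33.6 = 0.3125.
Mean = α/β = 11.5/33.6 = 0.3423.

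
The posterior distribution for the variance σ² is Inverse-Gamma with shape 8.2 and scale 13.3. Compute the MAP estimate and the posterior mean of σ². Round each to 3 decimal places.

MAP estimate = 1.446, posterior mean = 1.847

Mode = β/(α+1) = 13.3/9.2 = 1.446.
Mean = β/(α−1) = 13.3/7.2 = 1.847.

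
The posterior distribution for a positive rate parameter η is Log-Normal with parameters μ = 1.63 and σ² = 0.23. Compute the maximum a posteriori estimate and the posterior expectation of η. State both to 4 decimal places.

maximum a posteriori estimate = 4.0552, posterior expectation = 5.7259

Mode = exp(μ − σ²) = exp(1.40) = 4.0552.
Mean = exp(μ + σ²/2) = exp(1.745) = 5.7259.
The posterior is right-skewed, so the mean exceeds the mode.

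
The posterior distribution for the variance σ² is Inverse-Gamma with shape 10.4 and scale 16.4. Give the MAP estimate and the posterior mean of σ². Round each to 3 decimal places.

Mode = β/(α+1) = 16.4/11.4 = 1.439.
Mean = β/(α−1) = 16.4/9.4 = 1.745.

σ²_MAP = 1.439, E[σ²|data] = 1.745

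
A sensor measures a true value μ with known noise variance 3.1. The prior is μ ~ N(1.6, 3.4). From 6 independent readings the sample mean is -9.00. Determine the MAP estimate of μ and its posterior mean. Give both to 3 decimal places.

Posterior for μ is Normal. Precision-weighted mean: (1/3.4·1.6 + 6/3.1·-9.00) / (1/3.4 + 6/3.1) = -7.602.
A Normal posterior is symmetric, so mode = mean.

MAP = -7.602; posterior mean = -7.602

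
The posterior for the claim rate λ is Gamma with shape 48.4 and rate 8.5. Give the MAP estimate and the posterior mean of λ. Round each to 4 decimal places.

Mode = (α−1)/β = 47.4/8.5 = 5.5765.
Mean = α/β = 48.4/8.5 = 5.6941.
The mean is pulled above the mode by the posterior's right skew.

MAP estimate = 5.5765, posterior mean = 5.6941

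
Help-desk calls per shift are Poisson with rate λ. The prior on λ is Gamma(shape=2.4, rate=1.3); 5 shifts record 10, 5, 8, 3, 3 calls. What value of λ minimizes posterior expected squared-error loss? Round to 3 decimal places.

4.984

Σ counts = 29. Posterior: Gamma(shape = 2.4+29 = 31.4, rate = 1.3+5 = 6.3).
Mode = (α−1)/β = 30.4/6.3 = 4.825.
Mean = α/β = 31.4/6.3 = 4.984.
Squared-error loss ⇒ the optimal estimator is the posterior mean.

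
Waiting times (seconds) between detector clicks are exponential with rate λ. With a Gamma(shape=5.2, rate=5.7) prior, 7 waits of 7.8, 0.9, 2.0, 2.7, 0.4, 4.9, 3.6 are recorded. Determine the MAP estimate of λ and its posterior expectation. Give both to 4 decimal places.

Σ times = 22.3. Posterior: Gamma(shape = 5.2+7 = 12.2, rate = 5.7+22.3 = 28.0).
Mode = (α−1)/β = 11.2/28.0 = 0.4000.
Mean = α/β = 12.2/28.0 = 0.4357.

MAP: 0.4000. Posterior mean: 0.4357.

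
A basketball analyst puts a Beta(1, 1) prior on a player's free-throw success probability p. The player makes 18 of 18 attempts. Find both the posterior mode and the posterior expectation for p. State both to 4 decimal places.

Posterior: Beta(1+18, 1+0) = Beta(19, 1).
Since β = 1 ≤ 1 and α > 1, the Beta density is monotone increasing on [0,1]; the mode is at 1.
Mean = 19/(19+1) = 0.9500.
Left-skewed posterior ⇒ mean < mode.

p_MAP = 1.0000, E[p|data] = 0.9500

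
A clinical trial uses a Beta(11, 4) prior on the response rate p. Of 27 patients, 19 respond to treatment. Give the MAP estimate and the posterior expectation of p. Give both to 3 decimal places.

MAP estimate = 0.725, posterior expectation = 0.714

Posterior: Beta(11+19, 4+8) = Beta(30, 12).
Mode = (30−1)/(30+12−2) = 29/40 = 0.725.
Mean = 30/(30+12) = 30/42 = 0.714.
Mode > mean: the posterior has a left tail.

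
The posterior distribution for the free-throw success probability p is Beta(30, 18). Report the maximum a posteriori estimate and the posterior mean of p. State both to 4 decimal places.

MAP = 0.6304, posterior mean = 0.6250

Mode = (30−1)/(30+18−2) = 29/46 = 0.6304.
Mean = 30/(30+18) = 30/48 = 0.6250.
The posterior is left-skewed, so the mode exceeds the mean.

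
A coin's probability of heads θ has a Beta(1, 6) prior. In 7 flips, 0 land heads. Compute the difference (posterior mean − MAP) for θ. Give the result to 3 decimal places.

Posterior: Beta(1+0, 6+7) = Beta(1, 13).
Since α = 1 ≤ 1 and β > 1, the Beta density is monotone decreasing on [0,1]; the mode is at 0.
Mean = 1/(1+13) = 0.071.
Difference = 0.071 − 0.000 = 0.071.

0.071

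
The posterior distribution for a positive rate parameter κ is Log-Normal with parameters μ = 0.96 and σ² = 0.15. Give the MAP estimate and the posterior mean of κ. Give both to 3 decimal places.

Mode = exp(μ − σ²) = exp(0.81) = 2.248.
Mean = exp(μ + σ²/2) = exp(1.035) = 2.815.

MAP = 2.248, posterior mean = 2.815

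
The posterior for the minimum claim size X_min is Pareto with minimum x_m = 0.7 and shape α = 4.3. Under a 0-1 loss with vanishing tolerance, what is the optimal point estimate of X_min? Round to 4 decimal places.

The Pareto density is strictly decreasing on [x_m, ∞), so the mode is x_m = 0.7000.
Mean = α·x_m/(α−1) = 4.3·0.7/3.3 = 0.9121.
This is the posterior mode — the MAP estimate.

0.7000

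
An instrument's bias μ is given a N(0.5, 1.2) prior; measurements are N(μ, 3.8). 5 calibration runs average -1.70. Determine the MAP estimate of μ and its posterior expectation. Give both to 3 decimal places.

MAP = -0.847; posterior mean = -0.847

Posterior for μ is Normal. Precision-weighted mean: (1/1.2·0.5 + 5/3.8·-1.70) / (1/1.2 + 5/3.8) = -0.847.
A Normal posterior is symmetric, so mode = mean.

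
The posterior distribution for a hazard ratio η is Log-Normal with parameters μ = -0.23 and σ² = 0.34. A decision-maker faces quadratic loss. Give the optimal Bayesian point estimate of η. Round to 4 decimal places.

Mode = exp(μ − σ²) = exp(-0.57) = 0.5655.
Mean = exp(μ + σ²/2) = exp(-0.060) = 0.9418.
Quadratic loss ⇒ the optimal estimator is the posterior mean.

0.9418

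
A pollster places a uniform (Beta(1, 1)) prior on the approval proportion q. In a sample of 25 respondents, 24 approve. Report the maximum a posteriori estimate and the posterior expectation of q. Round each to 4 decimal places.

Posterior: Beta(1+24, 1+1) = Beta(25, 2).
Mode = (25−1)/(25+2−2) = 24/25 = 0.9600.
With a flat prior the MAP equals the MLE, 24/25.
Mean = 25/(25+2) = 25/27 = 0.9259.
Left-skewed posterior ⇒ mean < mode.

MAP = 0.9600, posterior mean = 0.9259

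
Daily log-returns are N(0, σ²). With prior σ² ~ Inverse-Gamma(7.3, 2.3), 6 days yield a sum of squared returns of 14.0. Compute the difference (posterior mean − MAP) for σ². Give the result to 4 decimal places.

0.1770

Posterior: Inverse-Gamma(shape = 7.3+6/2 = 10.3, scale = 2.3+14.0/2 = 9.3).
Mode = β/(α+1) = 9.3/11.3 = 0.8230.
Mean = β/(α−1) = 9.3/9.3 = 1.0000.
Difference = 1.0000 − 0.8230 = 0.1770.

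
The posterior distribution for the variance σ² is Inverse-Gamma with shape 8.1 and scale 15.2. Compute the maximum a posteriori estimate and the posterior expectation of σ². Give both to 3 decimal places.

MAP = 1.670, posterior mean = 2.141

Mode = β/(α+1) = 15.2/9.1 = 1.670.
Mean = β/(α−1) = 15.2/7.1 = 2.141.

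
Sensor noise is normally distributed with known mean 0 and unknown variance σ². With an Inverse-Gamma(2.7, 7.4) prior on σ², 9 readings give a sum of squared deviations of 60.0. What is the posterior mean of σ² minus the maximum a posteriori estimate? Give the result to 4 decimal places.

1.4713

Posterior: Inverse-Gamma(shape = 2.7+9/2 = 7.2, scale = 7.4+60.0/2 = 37.4).
Mode = β/(α+1) = 37.4/8.2 = 4.5610.
Mean = β/(α−1) = 37.4/6.2 = 6.0323.
Difference = 6.0323 − 4.5610 = 1.4713.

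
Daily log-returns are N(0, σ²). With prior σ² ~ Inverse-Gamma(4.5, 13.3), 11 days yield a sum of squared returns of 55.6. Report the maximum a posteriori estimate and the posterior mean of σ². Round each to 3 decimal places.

maximum a posteriori estimate = 3.736, posterior mean = 4.567

Posterior: Inverse-Gamma(shape = 4.5+11/2 = 10.0, scale = 13.3+55.6/2 = 41.1).
Mode = β/(α+1) = 41.1/11.0 = 3.736.
Mean = β/(α−1) = 41.1/9.0 = 4.567.
Right-skewed posterior ⇒ mode < mean.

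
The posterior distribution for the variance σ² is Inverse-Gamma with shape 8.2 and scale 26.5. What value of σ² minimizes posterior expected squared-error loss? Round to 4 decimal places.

Mode = β/(α+1) = 26.5/9.2 = 2.8804.
Mean = β/(α−1) = 26.5/7.2 = 3.6806.
Squared-error loss ⇒ the optimal estimator is the posterior mean.

3.6806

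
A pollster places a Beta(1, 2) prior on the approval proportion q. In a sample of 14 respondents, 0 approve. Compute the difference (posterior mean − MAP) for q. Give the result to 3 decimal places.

Posterior: Beta(1+0, 2+14) = Beta(1, 16).
Since α = 1 ≤ 1 and β > 1, the Beta density is monotone decreasing on [0,1]; the mode is at 0.
Mean = 1/(1+16) = 0.059.
Difference = 0.059 − 0.000 = 0.059.

0.059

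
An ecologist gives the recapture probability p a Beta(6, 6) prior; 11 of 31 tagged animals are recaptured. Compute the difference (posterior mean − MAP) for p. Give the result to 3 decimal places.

0.005

Posterior: Beta(6+11, 6+20) = Beta(17, 26).
Mode = (17−1)/(17+26−2) = 16/41 = 0.390.
Mean = 17/(17+26) = 17/43 = 0.395.
Difference = 0.395 − 0.390 = 0.005.
Right-skewed posterior ⇒ mode < mean.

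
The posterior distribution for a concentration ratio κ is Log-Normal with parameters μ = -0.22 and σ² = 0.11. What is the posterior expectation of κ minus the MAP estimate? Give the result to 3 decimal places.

Mode = exp(μ − σ²) = exp(-0.33) = 0.719.
Mean = exp(μ + σ²/2) = exp(-0.165) = 0.848.
Difference = 0.848 − 0.719 = 0.129.

0.129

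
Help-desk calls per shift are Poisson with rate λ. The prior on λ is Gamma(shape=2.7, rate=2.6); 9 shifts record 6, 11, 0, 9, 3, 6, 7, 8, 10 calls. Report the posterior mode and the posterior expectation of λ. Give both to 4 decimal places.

posterior mode = 5.3190, posterior expectation = 5.4052

Σ counts = 60. Posterior: Gamma(shape = 2.7+60 = 62.7, rate = 2.6+9 = 11.6).
Mode = (α−1)/β = 61.7/11.6 = 5.3190.
Mean = α/β = 62.7/11.6 = 5.4052.
Right-skewed posterior ⇒ mode < mean.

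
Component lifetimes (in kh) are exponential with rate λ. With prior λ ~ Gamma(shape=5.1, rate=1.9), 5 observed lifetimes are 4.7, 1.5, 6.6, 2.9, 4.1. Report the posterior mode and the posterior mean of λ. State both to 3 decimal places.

MAP: 0.419. Posterior mean: 0.465.

Σ times = 19.8. Posterior: Gamma(shape = 5.1+5 = 10.1, rate = 1.9+19.8 = 21.7).
Mode = (α−1)/β = 9.1/21.7 = 0.419.
Mean = α/β = 10.1/21.7 = 0.465.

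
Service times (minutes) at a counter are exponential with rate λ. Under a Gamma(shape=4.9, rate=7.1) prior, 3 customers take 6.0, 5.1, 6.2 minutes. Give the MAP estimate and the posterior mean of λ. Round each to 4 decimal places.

λ_MAP = 0.2828, E[λ|data] = 0.3238

Σ times = 17.3. Posterior: Gamma(shape = 4.9+3 = 7.9, rate = 7.1+17.3 = 24.4).
Mode = (α−1)/β = 6.9/24.4 = 0.2828.
Mean = α/β = 7.9/24.4 = 0.3238.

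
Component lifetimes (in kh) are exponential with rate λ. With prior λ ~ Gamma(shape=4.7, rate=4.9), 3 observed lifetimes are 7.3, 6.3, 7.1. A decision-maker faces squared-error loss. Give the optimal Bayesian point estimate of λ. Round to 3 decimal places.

Σ times = 20.7. Posterior: Gamma(shape = 4.7+3 = 7.7, rate = 4.9+20.7 = 25.6).
Mode = (α−1)/β = 6.7/25.6 = 0.262.
Mean = α/β = 7.7/25.6 = 0.301.
Squared-error loss ⇒ the optimal estimator is the posterior mean.

0.301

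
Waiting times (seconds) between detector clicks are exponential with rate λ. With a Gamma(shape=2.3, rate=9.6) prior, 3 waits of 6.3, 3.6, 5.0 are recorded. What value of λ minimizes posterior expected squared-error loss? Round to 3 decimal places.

Σ times = 14.9. Posterior: Gamma(shape = 2.3+3 = 5.3, rate = 9.6+14.9 = 24.5).
Mode = (α−1)/β = 4.3/24.5 = 0.176.
Mean = α/β = 5.3/24.5 = 0.216.
Squared-error loss ⇒ the optimal estimator is the posterior mean.

0.216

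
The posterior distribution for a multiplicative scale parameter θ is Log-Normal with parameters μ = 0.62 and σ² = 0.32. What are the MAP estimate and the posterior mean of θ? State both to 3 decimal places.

MAP: 1.350. Posterior mean: 2.181.

Mode = exp(μ − σ²) = exp(0.30) = 1.350.
Mean = exp(μ + σ²/2) = exp(0.780) = 2.181.
The posterior is right-skewed, so the mean exceeds the mode.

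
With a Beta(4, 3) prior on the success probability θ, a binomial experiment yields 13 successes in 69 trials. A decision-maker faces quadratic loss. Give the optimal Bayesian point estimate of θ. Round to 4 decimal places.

Posterior: Beta(4+13, 3+56) = Beta(17, 59).
Mode = (17−1)/(17+59−2) = 16/74 = 0.2162.
Mean = 17/(17+59) = 17/76 = 0.2237.
Quadratic loss ⇒ the optimal estimator is the posterior mean.

0.2237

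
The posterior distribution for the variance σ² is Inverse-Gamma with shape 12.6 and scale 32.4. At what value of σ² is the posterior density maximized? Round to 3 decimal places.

2.382

Mode = β/(α+1) = 32.4/13.6 = 2.382.
Mean = β/(α−1) = 32.4/11.6 = 2.793.
This is the posterior mode — the MAP estimate.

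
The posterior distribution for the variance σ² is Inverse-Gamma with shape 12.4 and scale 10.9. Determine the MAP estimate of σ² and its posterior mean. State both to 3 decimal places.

Mode = β/(α+1) = 10.9/13.4 = 0.813.
Mean = β/(α−1) = 10.9/11.4 = 0.956.
Mean > mode: the posterior has a right tail.

MAP: 0.813. Posterior mean: 0.956.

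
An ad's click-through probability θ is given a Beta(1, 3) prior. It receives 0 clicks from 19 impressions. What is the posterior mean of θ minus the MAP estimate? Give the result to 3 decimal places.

0.043

Posterior: Beta(1+0, 3+19) = Beta(1, 22).
Since α = 1 ≤ 1 and β > 1, the Beta density is monotone decreasing on [0,1]; the mode is at 0.
Mean = 1/(1+22) = 0.043.
Difference = 0.043 − 0.000 = 0.043.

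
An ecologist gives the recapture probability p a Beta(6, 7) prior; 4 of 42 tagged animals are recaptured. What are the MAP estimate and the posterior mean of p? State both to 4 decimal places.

MAP estimate = 0.1698, posterior mean = 0.1818

Posterior: Beta(6+4, 7+38) = Beta(10, 45).
Mode = (10−1)/(10+45−2) = 9/53 = 0.1698.
Mean = 10/(10+45) = 10/55 = 0.1818.
Mean > mode: the posterior has a right tail.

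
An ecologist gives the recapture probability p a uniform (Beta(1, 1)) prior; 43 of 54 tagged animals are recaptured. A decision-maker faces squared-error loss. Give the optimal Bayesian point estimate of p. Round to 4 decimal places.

0.7857

Posterior: Beta(1+43, 1+11) = Beta(44, 12).
Mode = (44−1)/(44+12−2) = 43/54 = 0.7963.
With a flat prior the MAP equals the MLE, 43/54.
Mean = 44/(44+12) = 44/56 = 0.7857.
Squared-error loss ⇒ the optimal estimator is the posterior mean.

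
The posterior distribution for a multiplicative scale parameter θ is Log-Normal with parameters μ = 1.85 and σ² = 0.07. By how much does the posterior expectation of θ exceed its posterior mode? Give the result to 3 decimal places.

Mode = exp(μ − σ²) = exp(1.78) = 5.930.
Mean = exp(μ + σ²/2) = exp(1.885) = 6.586.
Difference = 6.586 − 5.930 = 0.656.

0.656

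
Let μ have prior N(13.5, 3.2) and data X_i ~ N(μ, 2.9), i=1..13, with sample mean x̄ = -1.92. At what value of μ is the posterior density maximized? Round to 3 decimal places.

Posterior for μ is Normal. Precision-weighted mean: (1/3.2·13.5 + 13/2.9·-1.92) / (1/3.2 + 13/2.9) = -0.915.
A Normal posterior is symmetric, so mode = mean.
This is the posterior mode — the MAP estimate.

-0.915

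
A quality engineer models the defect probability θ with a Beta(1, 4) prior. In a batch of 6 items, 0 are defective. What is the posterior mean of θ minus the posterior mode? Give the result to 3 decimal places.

0.091

Posterior: Beta(1+0, 4+6) = Beta(1, 10).
Since α = 1 ≤ 1 and β > 1, the Beta density is monotone decreasing on [0,1]; the mode is at 0.
Mean = 1/(1+10) = 0.091.
Difference = 0.091 − 0.000 = 0.091.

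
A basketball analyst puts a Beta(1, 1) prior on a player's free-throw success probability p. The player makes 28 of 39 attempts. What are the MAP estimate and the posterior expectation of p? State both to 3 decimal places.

Posterior: Beta(1+28, 1+11) = Beta(29, 12).
Mode = (29−1)/(29+12−2) = 28/39 = 0.718.
With a flat prior the MAP equals the MLE, 28/39.
Mean = 29/(29+12) = 29/41 = 0.707.

MAP: 0.718. Posterior mean: 0.707.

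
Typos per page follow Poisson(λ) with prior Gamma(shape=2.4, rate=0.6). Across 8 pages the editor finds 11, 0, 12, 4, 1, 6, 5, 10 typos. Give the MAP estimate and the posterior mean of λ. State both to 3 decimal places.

Σ counts = 49. Posterior: Gamma(shape = 2.4+49 = 51.4, rate = 0.6+8 = 8.6).
Mode = (α−1)/β = 50.4/8.6 = 5.860.
Mean = α/β = 51.4/8.6 = 5.977.
Mean > mode: the posterior has a right tail.

λ_MAP = 5.860, E[λ|data] = 5.977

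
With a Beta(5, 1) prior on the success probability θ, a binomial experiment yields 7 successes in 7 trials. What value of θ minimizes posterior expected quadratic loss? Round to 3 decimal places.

0.923

Posterior: Beta(5+7, 1+0) = Beta(12, 1).
Since β = 1 ≤ 1 and α > 1, the Beta density is monotone increasing on [0,1]; the mode is at 1.
Mean = 12/(12+1) = 0.923.
Quadratic loss ⇒ the optimal estimator is the posterior mean.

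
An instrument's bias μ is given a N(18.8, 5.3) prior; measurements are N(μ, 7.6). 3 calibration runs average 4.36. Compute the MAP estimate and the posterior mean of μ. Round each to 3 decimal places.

μ_MAP = 9.030, E[μ|data] = 9.030

Posterior for μ is Normal. Precision-weighted mean: (1/5.3·18.8 + 3/7.6·4.36) / (1/5.3 + 3/7.6) = 9.030.
A Normal posterior is symmetric, so mode = mean.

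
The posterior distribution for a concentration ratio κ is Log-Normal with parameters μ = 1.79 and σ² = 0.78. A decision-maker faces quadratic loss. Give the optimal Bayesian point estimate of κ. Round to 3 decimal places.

8.846

Mode = exp(μ − σ²) = exp(1.01) = 2.746.
Mean = exp(μ + σ²/2) = exp(2.180) = 8.846.
Quadratic loss ⇒ the optimal estimator is the posterior mean.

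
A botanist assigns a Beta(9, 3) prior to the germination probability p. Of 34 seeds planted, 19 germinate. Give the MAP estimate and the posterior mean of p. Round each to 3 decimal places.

MAP = 0.614; posterior mean = 0.609

Posterior: Beta(9+19, 3+15) = Beta(28, 18).
Mode = (28−1)/(28+18−2) = 27/44 = 0.614.
Mean = 28/(28+18) = 28/46 = 0.609.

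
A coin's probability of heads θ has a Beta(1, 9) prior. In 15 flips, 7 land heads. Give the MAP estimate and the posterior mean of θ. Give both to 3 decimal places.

Posterior: Beta(1+7, 9+8) = Beta(8, 17).
Mode = (8−1)/(8+17−2) = 7/23 = 0.304.
Mean = 8/(8+17) = 8/25 = 0.320.
Mean > mode: the posterior has a right tail.

MAP = 0.304, posterior mean = 0.320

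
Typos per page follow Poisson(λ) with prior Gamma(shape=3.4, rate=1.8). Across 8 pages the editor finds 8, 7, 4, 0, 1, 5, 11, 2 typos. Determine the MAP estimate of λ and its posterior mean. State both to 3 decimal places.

Σ counts = 38. Posterior: Gamma(shape = 3.4+38 = 41.4, rate = 1.8+8 = 9.8).
Mode = (α−1)/β = 40.4/9.8 = 4.122.
Mean = α/β = 41.4/9.8 = 4.224.

MAP = 4.122; posterior mean = 4.224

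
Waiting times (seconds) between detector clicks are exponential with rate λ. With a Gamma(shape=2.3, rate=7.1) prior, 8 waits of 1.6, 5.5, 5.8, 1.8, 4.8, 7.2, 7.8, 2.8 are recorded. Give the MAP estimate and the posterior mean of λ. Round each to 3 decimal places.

Σ times = 37.3. Posterior: Gamma(shape = 2.3+8 = 10.3, rate = 7.1+37.3 = 44.4).
Mode = (α−1)/β = 9.3/44.4 = 0.209.
Mean = α/β = 10.3/44.4 = 0.232.

λ_MAP = 0.209, E[λ|data] = 0.232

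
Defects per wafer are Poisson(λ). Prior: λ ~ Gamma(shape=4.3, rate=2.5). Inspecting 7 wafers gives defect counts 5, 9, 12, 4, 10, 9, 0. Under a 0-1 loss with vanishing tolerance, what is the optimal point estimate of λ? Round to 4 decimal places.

5.5053

Σ counts = 49. Posterior: Gamma(shape = 4.3+49 = 53.3, rate = 2.5+7 = 9.5).
Mode = (α−1)/β = 52.3/9.5 = 5.5053.
Mean = α/β = 53.3/9.5 = 5.6105.
This is the posterior mode — the MAP estimate.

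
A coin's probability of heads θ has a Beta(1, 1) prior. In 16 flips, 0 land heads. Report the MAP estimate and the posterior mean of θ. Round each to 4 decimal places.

Posterior: Beta(1+0, 1+16) = Beta(1, 17).
Since α = 1 ≤ 1 and β > 1, the Beta density is monotone decreasing on [0,1]; the mode is at 0.
Mean = 1/(1+17) = 0.0556.
The mean is pulled above the mode by the posterior's right skew.

MAP = 0.0000; posterior mean = 0.0556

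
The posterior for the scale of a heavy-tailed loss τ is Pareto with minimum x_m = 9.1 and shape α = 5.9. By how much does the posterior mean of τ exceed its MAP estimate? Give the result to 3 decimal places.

The Pareto density is strictly decreasing on [x_m, ∞), so the mode is x_m = 9.100.
Mean = α·x_m/(α−1) = 5.9·9.1/4.9 = 10.957.
Difference = 10.957 − 9.100 = 1.857.
The mean is pulled above the mode by the posterior's right skew.

1.857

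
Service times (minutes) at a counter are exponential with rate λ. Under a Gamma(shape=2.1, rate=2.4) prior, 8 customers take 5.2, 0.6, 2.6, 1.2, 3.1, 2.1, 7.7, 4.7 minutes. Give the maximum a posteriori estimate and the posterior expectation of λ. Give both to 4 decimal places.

Σ times = 27.2. Posterior: Gamma(shape = 2.1+8 = 10.1, rate = 2.4+27.2 = 29.6).
Mode = (α−1)/β = 9.1/29.6 = 0.3074.
Mean = α/β = 10.1/29.6 = 0.3412.
The posterior is right-skewed, so the mean exceeds the mode.

MAP = 0.3074; posterior mean = 0.3412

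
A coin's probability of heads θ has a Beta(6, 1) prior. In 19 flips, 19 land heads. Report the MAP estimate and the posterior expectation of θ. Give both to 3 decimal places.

Posterior: Beta(6+19, 1+0) = Beta(25, 1).
Since β = 1 ≤ 1 and α > 1, the Beta density is monotone increasing on [0,1]; the mode is at 1.
Mean = 25/(25+1) = 0.962.
Left-skewed posterior ⇒ mean < mode.

θ_MAP = 1.000, E[θ|data] = 0.962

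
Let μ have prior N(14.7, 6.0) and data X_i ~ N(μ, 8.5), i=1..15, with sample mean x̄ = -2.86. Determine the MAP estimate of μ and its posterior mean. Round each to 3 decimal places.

Posterior for μ is Normal. Precision-weighted mean: (1/6.0·14.7 + 15/8.5·-2.86) / (1/6.0 + 15/8.5) = -1.345.
A Normal posterior is symmetric, so mode = mean.

MAP = -1.345, posterior mean = -1.345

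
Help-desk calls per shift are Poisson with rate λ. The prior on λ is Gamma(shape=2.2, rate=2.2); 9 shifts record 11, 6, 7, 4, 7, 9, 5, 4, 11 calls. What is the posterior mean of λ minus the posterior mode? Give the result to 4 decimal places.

0.0893

Σ counts = 64. Posterior: Gamma(shape = 2.2+64 = 66.2, rate = 2.2+9 = 11.2).
Mode = (α−1)/β = 65.2/11.2 = 5.8214.
Mean = α/β = 66.2/11.2 = 5.9107.
Difference = 5.9107 − 5.8214 = 0.0893.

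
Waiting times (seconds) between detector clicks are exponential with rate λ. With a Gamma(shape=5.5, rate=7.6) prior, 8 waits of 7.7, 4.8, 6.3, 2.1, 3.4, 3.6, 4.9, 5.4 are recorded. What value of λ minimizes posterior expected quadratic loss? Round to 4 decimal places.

Σ times = 38.2. Posterior: Gamma(shape = 5.5+8 = 13.5, rate = 7.6+38.2 = 45.8).
Mode = (α−1)/β = 12.5/45.8 = 0.2729.
Mean = α/β = 13.5/45.8 = 0.2948.
Quadratic loss ⇒ the optimal estimator is the posterior mean.

0.2948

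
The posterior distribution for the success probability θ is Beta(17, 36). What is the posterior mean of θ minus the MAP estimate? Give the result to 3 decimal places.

Mode = (17−1)/(17+36−2) = 16/51 = 0.314.
Mean = 17/(17+36) = 17/53 = 0.321.
Difference = 0.321 − 0.314 = 0.007.
The posterior is right-skewed, so the mean exceeds the mode.

0.007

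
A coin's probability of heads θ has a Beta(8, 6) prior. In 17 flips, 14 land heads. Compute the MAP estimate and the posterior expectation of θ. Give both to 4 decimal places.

MAP estimate = 0.7241, posterior expectation = 0.7097

Posterior: Beta(8+14, 6+3) = Beta(22, 9).
Mode = (22−1)/(22+9−2) = 21/29 = 0.7241.
Mean = 22/(22+9) = 22/31 = 0.7097.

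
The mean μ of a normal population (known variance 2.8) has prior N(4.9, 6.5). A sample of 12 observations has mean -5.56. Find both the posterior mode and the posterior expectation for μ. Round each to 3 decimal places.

Posterior for μ is Normal. Precision-weighted mean: (1/6.5·4.9 + 12/2.8·-5.56) / (1/6.5 + 12/2.8) = -5.198.
A Normal posterior is symmetric, so mode = mean.

posterior mode = -5.198, posterior expectation = -5.198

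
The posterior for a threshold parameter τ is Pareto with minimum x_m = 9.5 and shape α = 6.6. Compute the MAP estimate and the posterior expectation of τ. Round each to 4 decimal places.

τ_MAP = 9.5000, E[τ|data] = 11.1964

The Pareto density is strictly decreasing on [x_m, ∞), so the mode is x_m = 9.5000.
Mean = α·x_m/(α−1) = 6.6·9.5/5.6 = 11.1964.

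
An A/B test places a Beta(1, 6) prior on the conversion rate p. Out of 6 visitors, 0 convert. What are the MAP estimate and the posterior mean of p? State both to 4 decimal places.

MAP: 0.0000. Posterior mean: 0.0769.

Posterior: Beta(1+0, 6+6) = Beta(1, 12).
Since α = 1 ≤ 1 and β > 1, the Beta density is monotone decreasing on [0,1]; the mode is at 0.
Mean = 1/(1+12) = 0.0769.
The mean is pulled above the mode by the posterior's right skew.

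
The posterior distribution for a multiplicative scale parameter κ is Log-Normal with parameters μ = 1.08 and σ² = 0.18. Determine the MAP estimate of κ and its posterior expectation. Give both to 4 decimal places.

MAP estimate = 2.4596, posterior expectation = 3.2220

Mode = exp(μ − σ²) = exp(0.90) = 2.4596.
Mean = exp(μ + σ²/2) = exp(1.170) = 3.2220.
Right-skewed posterior ⇒ mode < mean.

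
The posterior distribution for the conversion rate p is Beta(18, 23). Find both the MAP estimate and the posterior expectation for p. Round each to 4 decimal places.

Mode = (18−1)/(18+23−2) = 17/39 = 0.4359.
Mean = 18/(18+23) = 18/41 = 0.4390.

MAP: 0.4359. Posterior mean: 0.4390.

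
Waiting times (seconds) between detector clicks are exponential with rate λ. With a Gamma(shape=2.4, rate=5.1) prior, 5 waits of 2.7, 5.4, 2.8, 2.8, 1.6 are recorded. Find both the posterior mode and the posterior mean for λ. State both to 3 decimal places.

Σ times = 15.3. Posterior: Gamma(shape = 2.4+5 = 7.4, rate = 5.1+15.3 = 20.4).
Mode = (α−1)/β = 6.4/20.4 = 0.314.
Mean = α/β = 7.4/20.4 = 0.363.
The posterior is right-skewed, so the mean exceeds the mode.

MAP = 0.314, posterior mean = 0.363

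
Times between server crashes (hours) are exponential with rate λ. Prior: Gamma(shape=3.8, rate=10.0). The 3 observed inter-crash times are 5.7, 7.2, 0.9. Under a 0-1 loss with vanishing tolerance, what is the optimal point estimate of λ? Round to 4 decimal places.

Σ times = 13.8. Posterior: Gamma(shape = 3.8+3 = 6.8, rate = 10.0+13.8 = 23.8).
Mode = (α−1)/β = 5.8/23.8 = 0.2437.
Mean = α/β = 6.8/23.8 = 0.2857.
This is the posterior mode — the MAP estimate.

0.2437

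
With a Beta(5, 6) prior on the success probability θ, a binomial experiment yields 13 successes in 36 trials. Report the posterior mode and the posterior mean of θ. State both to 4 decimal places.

θ_MAP = 0.3778, E[θ|data] = 0.3830

Posterior: Beta(5+13, 6+23) = Beta(18, 29).
Mode = (18−1)/(18+29−2) = 17/45 = 0.3778.
Mean = 18/(18+29) = 18/47 = 0.3830.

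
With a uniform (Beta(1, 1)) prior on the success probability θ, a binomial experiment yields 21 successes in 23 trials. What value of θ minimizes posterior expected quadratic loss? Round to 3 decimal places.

0.880

Posterior: Beta(1+21, 1+2) = Beta(22, 3).
Mode = (22−1)/(22+3−2) = 21/23 = 0.913.
Mean = 22/(22+3) = 22/25 = 0.880.
Quadratic loss ⇒ the optimal estimator is the posterior mean.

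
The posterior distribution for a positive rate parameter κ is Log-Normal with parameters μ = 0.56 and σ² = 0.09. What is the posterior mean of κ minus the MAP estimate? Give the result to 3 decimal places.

Mode = exp(μ − σ²) = exp(0.47) = 1.600.
Mean = exp(μ + σ²/2) = exp(0.605) = 1.831.
Difference = 1.831 − 1.600 = 0.231.
The mean is pulled above the mode by the posterior's right skew.

0.231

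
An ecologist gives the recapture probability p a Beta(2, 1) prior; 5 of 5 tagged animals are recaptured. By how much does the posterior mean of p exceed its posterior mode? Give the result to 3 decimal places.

-0.125

Posterior: Beta(2+5, 1+0) = Beta(7, 1).
Since β = 1 ≤ 1 and α > 1, the Beta density is monotone increasing on [0,1]; the mode is at 1.
Mean = 7/(7+1) = 0.875.
Difference = 0.875 − 1.000 = -0.125.
Mode > mean: the posterior has a left tail.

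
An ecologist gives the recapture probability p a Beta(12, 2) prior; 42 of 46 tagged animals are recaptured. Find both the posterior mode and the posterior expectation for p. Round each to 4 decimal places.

MAP: 0.9138. Posterior mean: 0.9000.

Posterior: Beta(12+42, 2+4) = Beta(54, 6).
Mode = (54−1)/(54+6−2) = 53/58 = 0.9138.
Mean = 54/(54+6) = 54/60 = 0.9000.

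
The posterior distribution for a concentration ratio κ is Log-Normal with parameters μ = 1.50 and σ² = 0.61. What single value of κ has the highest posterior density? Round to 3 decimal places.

2.435

Mode = exp(μ − σ²) = exp(0.89) = 2.435.
Mean = exp(μ + σ²/2) = exp(1.805) = 6.080.
This is the posterior mode — the MAP estimate.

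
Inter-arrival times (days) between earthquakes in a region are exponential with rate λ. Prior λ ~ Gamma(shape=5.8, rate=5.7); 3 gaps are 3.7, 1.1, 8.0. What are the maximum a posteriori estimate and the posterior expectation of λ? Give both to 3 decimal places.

MAP: 0.422. Posterior mean: 0.476.

Σ times = 12.8. Posterior: Gamma(shape = 5.8+3 = 8.8, rate = 5.7+12.8 = 18.5).
Mode = (α−1)/β = 7.8/18.5 = 0.422.
Mean = α/β = 8.8/18.5 = 0.476.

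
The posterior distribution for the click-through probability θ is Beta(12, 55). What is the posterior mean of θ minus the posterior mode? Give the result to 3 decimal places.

Mode = (12−1)/(12+55−2) = 11/65 = 0.169.
Mean = 12/(12+55) = 12/67 = 0.179.
Difference = 0.179 − 0.169 = 0.010.
The mean is pulled above the mode by the posterior's right skew.

0.010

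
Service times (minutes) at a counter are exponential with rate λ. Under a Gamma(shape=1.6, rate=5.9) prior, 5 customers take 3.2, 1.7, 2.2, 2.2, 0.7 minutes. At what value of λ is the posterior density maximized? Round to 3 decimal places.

Σ times = 10.0. Posterior: Gamma(shape = 1.6+5 = 6.6, rate = 5.9+10.0 = 15.9).
Mode = (α−1)/β = 5.6/15.9 = 0.352.
Mean = α/β = 6.6/15.9 = 0.415.
This is the posterior mode — the MAP estimate.

0.352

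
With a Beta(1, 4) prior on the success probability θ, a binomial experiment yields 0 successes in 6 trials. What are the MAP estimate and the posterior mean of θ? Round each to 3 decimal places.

MAP estimate = 0.000, posterior mean = 0.091

Posterior: Beta(1+0, 4+6) = Beta(1, 10).
Since α = 1 ≤ 1 and β > 1, the Beta density is monotone decreasing on [0,1]; the mode is at 0.
Mean = 1/(1+10) = 0.091.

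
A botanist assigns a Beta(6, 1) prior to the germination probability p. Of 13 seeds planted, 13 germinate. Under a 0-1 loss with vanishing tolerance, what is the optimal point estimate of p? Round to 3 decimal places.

Posterior: Beta(6+13, 1+0) = Beta(19, 1).
Since β = 1 ≤ 1 and α > 1, the Beta density is monotone increasing on [0,1]; the mode is at 1.
Mean = 19/(19+1) = 0.950.
This is the posterior mode — the MAP estimate.

1.000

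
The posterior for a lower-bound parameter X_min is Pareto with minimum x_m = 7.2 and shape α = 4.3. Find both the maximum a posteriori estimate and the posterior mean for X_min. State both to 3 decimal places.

The Pareto density is strictly decreasing on [x_m, ∞), so the mode is x_m = 7.200.
Mean = α·x_m/(α−1) = 4.3·7.2/3.3 = 9.382.

MAP = 7.200; posterior mean = 9.382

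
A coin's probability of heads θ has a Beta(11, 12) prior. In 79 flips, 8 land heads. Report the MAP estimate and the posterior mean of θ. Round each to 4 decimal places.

Posterior: Beta(11+8, 12+71) = Beta(19, 83).
Mode = (19−1)/(19+83−2) = 18/100 = 0.1800.
Mean = 19/(19+83) = 19/102 = 0.1863.

θ_MAP = 0.1800, E[θ|data] = 0.1863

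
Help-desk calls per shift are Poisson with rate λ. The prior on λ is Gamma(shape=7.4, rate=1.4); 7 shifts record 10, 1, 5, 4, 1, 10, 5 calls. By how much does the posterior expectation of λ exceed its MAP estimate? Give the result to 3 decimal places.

Σ counts = 36. Posterior: Gamma(shape = 7.4+36 = 43.4, rate = 1.4+7 = 8.4).
Mode = (α−1)/β = 42.4/8.4 = 5.048.
Mean = α/β = 43.4/8.4 = 5.167.
Difference = 5.167 − 5.048 = 0.119.
The mean is pulled above the mode by the posterior's right skew.

0.119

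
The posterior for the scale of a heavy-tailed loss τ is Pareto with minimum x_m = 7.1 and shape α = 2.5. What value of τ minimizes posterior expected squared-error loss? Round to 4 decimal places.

The Pareto density is strictly decreasing on [x_m, ∞), so the mode is x_m = 7.1000.
Mean = α·x_m/(α−1) = 2.5·7.1/1.5 = 11.8333.
Squared-error loss ⇒ the optimal estimator is the posterior mean.

11.8333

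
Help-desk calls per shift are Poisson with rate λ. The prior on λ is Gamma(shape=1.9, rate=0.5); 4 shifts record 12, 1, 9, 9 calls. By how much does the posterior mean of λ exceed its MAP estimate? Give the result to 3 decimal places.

Σ counts = 31. Posterior: Gamma(shape = 1.9+31 = 32.9, rate = 0.5+4 = 4.5).
Mode = (α−1)/β = 31.9/4.5 = 7.089.
Mean = α/β = 32.9/4.5 = 7.311.
Difference = 7.311 − 7.089 = 0.222.

0.222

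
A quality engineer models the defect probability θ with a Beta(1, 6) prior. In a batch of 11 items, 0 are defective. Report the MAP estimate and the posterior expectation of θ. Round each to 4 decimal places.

Posterior: Beta(1+0, 6+11) = Beta(1, 17).
Since α = 1 ≤ 1 and β > 1, the Beta density is monotone decreasing on [0,1]; the mode is at 0.
Mean = 1/(1+17) = 0.0556.

MAP = 0.0000; posterior mean = 0.0556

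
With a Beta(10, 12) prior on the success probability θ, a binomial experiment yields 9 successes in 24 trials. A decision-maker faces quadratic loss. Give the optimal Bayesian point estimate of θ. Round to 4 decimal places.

0.4130

Posterior: Beta(10+9, 12+15) = Beta(19, 27).
Mode = (19−1)/(19+27−2) = 18/44 = 0.4091.
Mean = 19/(19+27) = 19/46 = 0.4130.
Quadratic loss ⇒ the optimal estimator is the posterior mean.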